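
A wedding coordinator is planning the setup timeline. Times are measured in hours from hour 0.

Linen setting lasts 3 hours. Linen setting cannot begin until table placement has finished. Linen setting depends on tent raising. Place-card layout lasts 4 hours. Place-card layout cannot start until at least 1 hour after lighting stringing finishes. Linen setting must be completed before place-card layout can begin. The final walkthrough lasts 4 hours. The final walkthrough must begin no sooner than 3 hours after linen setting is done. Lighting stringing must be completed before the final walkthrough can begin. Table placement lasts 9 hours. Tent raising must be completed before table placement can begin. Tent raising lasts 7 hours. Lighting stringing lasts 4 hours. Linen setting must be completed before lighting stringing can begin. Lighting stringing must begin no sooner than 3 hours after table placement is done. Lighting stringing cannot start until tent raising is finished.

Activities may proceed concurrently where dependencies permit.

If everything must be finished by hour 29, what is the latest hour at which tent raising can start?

1

Place-card layout has no dependents, so it just needs to finish by hour 29. Starting by 29 − 4 = hour 25 achieves that.
The final walkthrough must finish by hour 29; it takes 4 hours, so it must start by 29 − 4 = hour 25.
Lighting stringing has several dependents: place-card layout (must start by hour 25, minus 1-hour gap → hour 24); the final walkthrough (must start by hour 25). The earliest of those limits is hour 24, so lighting stringing must start by 24 − 4 = hour 20.
Linen setting feeds lighting stringing (must start by hour 20); place-card layout (must start by hour 25); the final walkthrough (must start by hour 25, minus 3-hour gap → hour 22). Taking the minimum, linen setting must finish by hour 20 and start by 20 − 3 = hour 17.
Table placement has several dependents: linen setting (must start by hour 17); lighting stringing (must start by hour 20, minus 3-hour gap → hour 17). The earliest of those limits is hour 17, so table placement must start by 17 − 9 = hour 8.
Tent raising has several dependents: table placement (must start by hour 8); linen setting (must start by hour 17); lighting stringing (must start by hour 20). The earliest of those limits is hour 8, so tent raising must start by 8 − 7 = hour 1.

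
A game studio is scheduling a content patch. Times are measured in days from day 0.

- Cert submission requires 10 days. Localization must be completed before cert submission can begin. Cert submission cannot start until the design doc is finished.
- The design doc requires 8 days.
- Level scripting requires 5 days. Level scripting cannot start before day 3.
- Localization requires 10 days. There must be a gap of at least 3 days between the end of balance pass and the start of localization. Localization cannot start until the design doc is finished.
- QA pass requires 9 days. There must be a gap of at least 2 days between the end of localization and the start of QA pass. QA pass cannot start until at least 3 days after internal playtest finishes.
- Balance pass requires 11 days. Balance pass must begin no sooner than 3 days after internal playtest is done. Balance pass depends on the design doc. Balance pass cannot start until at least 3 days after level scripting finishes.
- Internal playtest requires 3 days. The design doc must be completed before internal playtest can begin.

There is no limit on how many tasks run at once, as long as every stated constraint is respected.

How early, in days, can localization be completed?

After its own release at day 3, level scripting can start at day 3 and finishes at day 8.
The design doc has no prerequisites, so it starts at day 0 and finishes at day 8.
Internal playtest waits on the design doc (finishes day 8), so it starts at day 8 and finishes at 8 + 3 = day 11.
Balance pass cannot start until internal playtest (finishes day 11, plus 3-day gap → day 14); the design doc (finishes day 8); level scripting (finishes day 8, plus 3-day gap → day 11). The controlling bound is day 14, so balance pass finishes at 14 + 11 = day 25.
Localization needs all of balance pass (finishes day 25, plus 3-day gap → day 28); the design doc (finishes day 8). That puts its earliest start at day 28; it finishes at 28 + 10 = day 38.

38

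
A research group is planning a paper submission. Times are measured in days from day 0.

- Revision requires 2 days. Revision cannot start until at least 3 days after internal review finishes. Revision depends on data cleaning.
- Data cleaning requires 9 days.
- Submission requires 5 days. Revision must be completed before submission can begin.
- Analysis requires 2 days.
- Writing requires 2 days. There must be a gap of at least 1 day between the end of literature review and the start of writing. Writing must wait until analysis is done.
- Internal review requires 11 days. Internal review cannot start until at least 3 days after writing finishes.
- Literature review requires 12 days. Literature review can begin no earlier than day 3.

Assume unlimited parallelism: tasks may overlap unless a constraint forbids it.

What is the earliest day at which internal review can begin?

Analysis can start immediately at day 0; it finishes at day 2.
Literature review waits on its own release at day 3, so it starts at day 3 and finishes at 3 + 12 = day 15.
For writing: literature review (finishes day 15, plus 1-day gap → day 16); analysis (finishes day 2). Taking the maximum gives a start of day 16, and it finishes at 16 + 2 = day 18.
Internal review waits on writing (finishes day 18, plus 3-day gap → day 21), so the earliest it can start is day 21.

21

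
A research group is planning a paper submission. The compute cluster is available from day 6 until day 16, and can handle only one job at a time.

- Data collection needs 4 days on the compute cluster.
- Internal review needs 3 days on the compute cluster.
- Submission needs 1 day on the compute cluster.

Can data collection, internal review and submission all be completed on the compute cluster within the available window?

Yes

The compute cluster window is 16 − 6 = 10 days.
Running back to back, the jobs need 4 + 3 + 1 = 8 days on the compute cluster.
Since 8 ≤ 10, they fit within the window.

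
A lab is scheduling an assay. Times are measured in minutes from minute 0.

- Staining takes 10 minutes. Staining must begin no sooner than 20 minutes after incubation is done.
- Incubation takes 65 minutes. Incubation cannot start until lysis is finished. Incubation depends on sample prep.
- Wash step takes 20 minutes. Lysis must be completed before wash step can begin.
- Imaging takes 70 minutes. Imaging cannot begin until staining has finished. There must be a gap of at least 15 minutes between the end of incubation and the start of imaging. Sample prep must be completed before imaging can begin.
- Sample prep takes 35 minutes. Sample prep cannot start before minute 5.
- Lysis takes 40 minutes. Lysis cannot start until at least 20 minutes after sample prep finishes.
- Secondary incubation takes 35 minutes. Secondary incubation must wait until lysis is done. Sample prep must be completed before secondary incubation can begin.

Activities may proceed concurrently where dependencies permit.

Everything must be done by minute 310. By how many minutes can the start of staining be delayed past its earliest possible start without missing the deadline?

Sample prep waits on its own release at minute 5, so it starts at minute 5 and finishes at 5 + 35 = minute 40.
Lysis cannot begin until sample prep (finishes minute 40, plus 20-minute gap → minute 60). It runs from minute 60 to 60 + 40 = minute 100.
For incubation: lysis (finishes minute 100); sample prep (finishes minute 40). Taking the maximum gives a start of minute 100, and it finishes at 100 + 65 = minute 165.
Staining cannot begin until incubation (finishes minute 165, plus 20-minute gap → minute 185). It runs from minute 185 to 185 + 10 = minute 195.

Working backward from the deadline:
To finish by minute 310, imaging (duration 70) must start no later than minute 240.
Staining must finish before imaging (must start by minute 240). With a 10-minute duration, staining must start by 240 − 10 = minute 230.
So staining can start as early as minute 185 and as late as minute 230, giving 230 − 185 = 45 minutes of slack.

45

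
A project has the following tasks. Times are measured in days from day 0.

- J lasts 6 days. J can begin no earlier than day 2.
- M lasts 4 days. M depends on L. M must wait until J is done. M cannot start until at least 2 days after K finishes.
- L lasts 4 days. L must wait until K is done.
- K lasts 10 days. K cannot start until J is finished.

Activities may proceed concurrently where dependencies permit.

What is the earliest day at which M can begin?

22

J cannot begin until its own release at day 2. It runs from day 2 to 2 + 6 = day 8.
After J (finishes day 8), K can start at day 8 and finishes at day 18.
After K (finishes day 18), L can start at day 18 and finishes at day 22.
M waits on L (finishes day 22); J (finishes day 8); K (finishes day 18, plus 2-day gap → day 20). The latest of these is day 22, which is the earliest M can start.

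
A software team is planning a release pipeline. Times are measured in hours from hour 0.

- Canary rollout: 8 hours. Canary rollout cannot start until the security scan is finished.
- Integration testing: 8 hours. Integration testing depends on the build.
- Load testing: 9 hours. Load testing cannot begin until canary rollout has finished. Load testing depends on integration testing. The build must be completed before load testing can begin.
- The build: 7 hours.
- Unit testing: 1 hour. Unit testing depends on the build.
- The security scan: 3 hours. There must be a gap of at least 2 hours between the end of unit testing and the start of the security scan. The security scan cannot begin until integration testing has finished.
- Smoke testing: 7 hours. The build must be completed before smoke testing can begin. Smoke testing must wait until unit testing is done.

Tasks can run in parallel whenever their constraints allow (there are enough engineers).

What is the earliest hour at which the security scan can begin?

15

Nothing blocks the build, so it runs from hour 0 to hour 7.
Integration testing waits on the build (finishes hour 7), so it starts at hour 7 and finishes at 7 + 8 = hour 15.
After the build (finishes hour 7), unit testing can start at hour 7 and finishes at hour 8.
The security scan waits on unit testing (finishes hour 8, plus 2-hour gap → hour 10); integration testing (finishes hour 15). The latest of these is hour 15, which is the earliest the security scan can start.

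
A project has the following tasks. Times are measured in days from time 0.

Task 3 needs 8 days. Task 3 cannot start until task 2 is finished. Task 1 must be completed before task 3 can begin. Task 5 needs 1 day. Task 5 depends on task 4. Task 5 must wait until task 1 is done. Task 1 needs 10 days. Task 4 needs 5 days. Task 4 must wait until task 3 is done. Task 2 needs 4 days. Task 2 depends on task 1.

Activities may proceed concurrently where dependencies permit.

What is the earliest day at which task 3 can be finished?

Task 1 has no prerequisites, so it starts at day 0 and finishes at day 10.
Task 2 waits on task 1 (finishes day 10), so it starts at day 10 and finishes at 10 + 4 = day 14.
For task 3: task 2 (finishes day 14); task 1 (finishes day 10). Taking the maximum gives a start of day 14, and it finishes at 14 + 8 = day 22.

22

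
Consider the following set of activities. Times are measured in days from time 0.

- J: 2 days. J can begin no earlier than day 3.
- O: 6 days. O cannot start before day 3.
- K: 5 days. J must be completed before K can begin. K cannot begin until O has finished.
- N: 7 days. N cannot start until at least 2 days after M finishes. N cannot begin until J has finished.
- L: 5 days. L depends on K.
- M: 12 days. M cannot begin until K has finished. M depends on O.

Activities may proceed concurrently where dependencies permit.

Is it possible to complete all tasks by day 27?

No

O waits on its own release at day 3, so it starts at day 3 and finishes at 3 + 6 = day 9.
After its own release at day 3, J can start at day 3 and finishes at day 5.
K cannot start until J (finishes day 5); O (finishes day 9). The controlling bound is day 9, so K finishes at 9 + 5 = day 14.
M cannot start until K (finishes day 14); O (finishes day 9). The controlling bound is day 14, so M finishes at 14 + 12 = day 26.
N needs all of M (finishes day 26, plus 2-day gap → day 28); J (finishes day 5). That puts its earliest start at day 28; it finishes at 28 + 7 = day 35.
L cannot begin until K (finishes day 14). It runs from day 14 to 14 + 5 = day 19.
The earliest everything can be done is day 35, which is after the deadline of 27, so it is not possible.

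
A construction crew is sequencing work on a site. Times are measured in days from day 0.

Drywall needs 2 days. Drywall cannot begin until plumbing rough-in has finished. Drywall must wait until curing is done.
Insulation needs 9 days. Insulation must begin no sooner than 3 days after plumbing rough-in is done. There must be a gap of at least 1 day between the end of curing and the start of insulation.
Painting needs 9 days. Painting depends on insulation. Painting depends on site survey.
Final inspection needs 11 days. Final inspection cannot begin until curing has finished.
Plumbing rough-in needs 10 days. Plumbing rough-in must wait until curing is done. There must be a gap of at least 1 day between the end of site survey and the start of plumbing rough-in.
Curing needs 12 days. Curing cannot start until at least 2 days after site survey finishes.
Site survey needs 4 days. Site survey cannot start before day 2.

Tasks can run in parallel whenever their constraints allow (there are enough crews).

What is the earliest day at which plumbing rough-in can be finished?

30

Site survey cannot begin until its own release at day 2. It runs from day 2 to 2 + 4 = day 6.
After site survey (finishes day 6, plus 2-day gap → day 8), curing can start at day 8 and finishes at day 20.
Plumbing rough-in cannot start until curing (finishes day 20); site survey (finishes day 6, plus 1-day gap → day 7). The controlling bound is day 20, so plumbing rough-in finishes at 20 + 10 = day 30.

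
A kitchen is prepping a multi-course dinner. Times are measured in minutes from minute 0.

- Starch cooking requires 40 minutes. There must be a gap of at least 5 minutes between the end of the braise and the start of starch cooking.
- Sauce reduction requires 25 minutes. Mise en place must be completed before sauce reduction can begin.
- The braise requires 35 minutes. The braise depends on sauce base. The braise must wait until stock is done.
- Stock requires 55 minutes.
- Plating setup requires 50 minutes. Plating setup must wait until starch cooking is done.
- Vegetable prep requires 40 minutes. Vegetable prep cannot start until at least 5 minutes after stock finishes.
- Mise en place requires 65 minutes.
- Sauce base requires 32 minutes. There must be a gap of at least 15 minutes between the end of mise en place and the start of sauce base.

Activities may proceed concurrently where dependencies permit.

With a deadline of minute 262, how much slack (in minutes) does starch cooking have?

Stock can start immediately at minute 0; it finishes at minute 55.
Mise en place has no prerequisites, so it starts at minute 0 and finishes at minute 65.
After mise en place (finishes minute 65, plus 15-minute gap → minute 80), sauce base can start at minute 80 and finishes at minute 112.
The braise needs all of sauce base (finishes minute 112); stock (finishes minute 55). That puts its earliest start at minute 112; it finishes at 112 + 35 = minute 147.
Starch cooking cannot begin until the braise (finishes minute 147, plus 5-minute gap → minute 152). It runs from minute 152 to 152 + 40 = minute 192.

Working backward from the deadline:
Plating setup must finish by minute 262; it takes 50 minutes, so it must start by 262 − 50 = minute 212.
Starch cooking must finish before plating setup (must start by minute 212). With a 40-minute duration, starch cooking must start by 212 − 40 = minute 172.
So starch cooking can start as early as minute 152 and as late as minute 172, giving 172 − 152 = 20 minutes of slack.

20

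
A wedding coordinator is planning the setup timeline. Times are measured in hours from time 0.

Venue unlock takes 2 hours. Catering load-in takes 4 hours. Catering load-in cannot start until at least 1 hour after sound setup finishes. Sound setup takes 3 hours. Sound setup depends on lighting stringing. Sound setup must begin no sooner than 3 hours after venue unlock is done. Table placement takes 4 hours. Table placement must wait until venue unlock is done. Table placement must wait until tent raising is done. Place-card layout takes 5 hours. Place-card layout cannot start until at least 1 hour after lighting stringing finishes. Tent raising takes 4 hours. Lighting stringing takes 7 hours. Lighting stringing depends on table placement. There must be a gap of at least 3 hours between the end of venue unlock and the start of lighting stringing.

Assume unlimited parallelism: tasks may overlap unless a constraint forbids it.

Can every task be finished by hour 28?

Yes

Nothing blocks tent raising, so it runs from hour 0 to hour 4.
Venue unlock has no prerequisites, so it starts at hour 0 and finishes at hour 2.
Table placement cannot start until venue unlock (finishes hour 2); tent raising (finishes hour 4). The controlling bound is hour 4, so table placement finishes at 4 + 4 = hour 8.
For lighting stringing: table placement (finishes hour 8); venue unlock (finishes hour 2, plus 3-hour gap → hour 5). Taking the maximum gives a start of hour 8, and it finishes at 8 + 7 = hour 15.
After lighting stringing (finishes hour 15, plus 1-hour gap → hour 16), place-card layout can start at hour 16 and finishes at hour 21.
Sound setup needs all of lighting stringing (finishes hour 15); venue unlock (finishes hour 2, plus 3-hour gap → hour 5). That puts its earliest start at hour 15; it finishes at 15 + 3 = hour 18.
After sound setup (finishes hour 18, plus 1-hour gap → hour 19), catering load-in can start at hour 19 and finishes at hour 23.
Every task is finished by hour 23, which is no later than the deadline of 28, so the schedule is feasible.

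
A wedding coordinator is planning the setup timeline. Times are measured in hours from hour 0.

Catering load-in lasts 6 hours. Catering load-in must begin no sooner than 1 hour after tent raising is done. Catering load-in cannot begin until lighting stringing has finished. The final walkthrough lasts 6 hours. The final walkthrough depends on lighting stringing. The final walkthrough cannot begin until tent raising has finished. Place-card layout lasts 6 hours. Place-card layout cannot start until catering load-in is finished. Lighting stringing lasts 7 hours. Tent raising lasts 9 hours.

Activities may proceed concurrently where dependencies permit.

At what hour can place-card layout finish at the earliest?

22

Nothing blocks lighting stringing, so it runs from hour 0 to hour 7.
Tent raising has no prerequisites, so it starts at hour 0 and finishes at hour 9.
Catering load-in needs all of tent raising (finishes hour 9, plus 1-hour gap → hour 10); lighting stringing (finishes hour 7). That puts its earliest start at hour 10; it finishes at 10 + 6 = hour 16.
Place-card layout cannot begin until catering load-in (finishes hour 16). It runs from hour 16 to 16 + 6 = hour 22.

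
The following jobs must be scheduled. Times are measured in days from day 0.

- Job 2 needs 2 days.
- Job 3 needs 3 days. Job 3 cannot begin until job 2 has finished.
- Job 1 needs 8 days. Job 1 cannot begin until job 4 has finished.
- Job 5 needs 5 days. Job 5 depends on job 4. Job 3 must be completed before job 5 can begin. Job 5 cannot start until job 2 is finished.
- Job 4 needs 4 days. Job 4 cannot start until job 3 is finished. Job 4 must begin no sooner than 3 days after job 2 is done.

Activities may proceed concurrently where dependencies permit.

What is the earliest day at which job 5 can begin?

9

Nothing blocks job 2, so it runs from day 0 to day 2.
After job 2 (finishes day 2), job 3 can start at day 2 and finishes at day 5.
Job 4 has to wait for job 3 (finishes day 5); job 2 (finishes day 2, plus 3-day gap → day 5). The latest of these is day 5, so job 4 runs day 5 to 5 + 4 = day 9.
Job 5 waits on job 4 (finishes day 9); job 3 (finishes day 5); job 2 (finishes day 2). The latest of these is day 9, which is the earliest job 5 can start.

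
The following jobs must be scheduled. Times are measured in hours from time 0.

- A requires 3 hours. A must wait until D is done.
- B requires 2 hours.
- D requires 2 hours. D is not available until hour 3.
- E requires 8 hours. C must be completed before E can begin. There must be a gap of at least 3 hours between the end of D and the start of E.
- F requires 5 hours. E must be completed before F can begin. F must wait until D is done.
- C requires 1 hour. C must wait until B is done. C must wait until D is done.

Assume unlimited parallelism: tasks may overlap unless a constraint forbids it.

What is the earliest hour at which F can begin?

D waits on its own release at hour 3, so it starts at hour 3 and finishes at 3 + 2 = hour 5.
Nothing blocks B, so it runs from hour 0 to hour 2.
C cannot start until B (finishes hour 2); D (finishes hour 5). The controlling bound is hour 5, so C finishes at 5 + 1 = hour 6.
For E: C (finishes hour 6); D (finishes hour 5, plus 3-hour gap → hour 8). Taking the maximum gives a start of hour 8, and it finishes at 8 + 8 = hour 16.
F waits on E (finishes hour 16); D (finishes hour 5). The latest of these is hour 16, which is the earliest F can start.

16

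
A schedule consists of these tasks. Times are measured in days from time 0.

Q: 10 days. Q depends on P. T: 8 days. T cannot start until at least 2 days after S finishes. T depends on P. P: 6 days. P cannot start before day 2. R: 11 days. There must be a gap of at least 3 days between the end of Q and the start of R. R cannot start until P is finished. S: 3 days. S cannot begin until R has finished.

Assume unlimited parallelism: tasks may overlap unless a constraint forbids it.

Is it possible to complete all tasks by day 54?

P waits on its own release at day 2, so it starts at day 2 and finishes at 2 + 6 = day 8.
Q waits on P (finishes day 8), so it starts at day 8 and finishes at 8 + 10 = day 18.
R has to wait for Q (finishes day 18, plus 3-day gap → day 21); P (finishes day 8). The latest of these is day 21, so R runs day 21 to 21 + 11 = day 32.
S cannot begin until R (finishes day 32). It runs from day 32 to 32 + 3 = day 35.
For T: S (finishes day 35, plus 2-day gap → day 37); P (finishes day 8). Taking the maximum gives a start of day 37, and it finishes at 37 + 8 = day 45.
Every task is finished by day 45, which is no later than the deadline of 54, so the schedule is feasible.

Yes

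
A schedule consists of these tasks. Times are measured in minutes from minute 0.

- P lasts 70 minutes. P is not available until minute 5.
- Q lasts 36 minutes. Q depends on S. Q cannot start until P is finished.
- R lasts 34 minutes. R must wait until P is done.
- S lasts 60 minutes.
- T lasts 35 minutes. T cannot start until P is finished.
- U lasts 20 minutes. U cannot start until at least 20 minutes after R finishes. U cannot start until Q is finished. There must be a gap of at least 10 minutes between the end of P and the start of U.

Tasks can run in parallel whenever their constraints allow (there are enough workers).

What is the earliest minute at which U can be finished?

Nothing blocks S, so it runs from minute 0 to minute 60.
After its own release at minute 5, P can start at minute 5 and finishes at minute 75.
After P (finishes minute 75), R can start at minute 75 and finishes at minute 109.
Q needs all of S (finishes minute 60); P (finishes minute 75). That puts its earliest start at minute 75; it finishes at 75 + 36 = minute 111.
For U: R (finishes minute 109, plus 20-minute gap → minute 129); Q (finishes minute 111); P (finishes minute 75, plus 10-minute gap → minute 85). Taking the maximum gives a start of minute 129, and it finishes at 129 + 20 = minute 149.

149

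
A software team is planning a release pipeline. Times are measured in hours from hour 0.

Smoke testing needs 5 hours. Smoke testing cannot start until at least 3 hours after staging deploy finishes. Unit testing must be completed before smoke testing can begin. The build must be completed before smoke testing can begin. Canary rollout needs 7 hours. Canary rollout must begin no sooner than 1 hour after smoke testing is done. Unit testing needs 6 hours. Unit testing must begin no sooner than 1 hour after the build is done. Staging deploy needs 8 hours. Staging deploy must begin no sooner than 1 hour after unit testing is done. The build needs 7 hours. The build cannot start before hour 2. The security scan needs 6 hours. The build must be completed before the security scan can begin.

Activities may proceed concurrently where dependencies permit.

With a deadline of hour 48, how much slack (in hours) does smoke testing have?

7

After its own release at hour 2, the build can start at hour 2 and finishes at hour 9.
After the build (finishes hour 9, plus 1-hour gap → hour 10), unit testing can start at hour 10 and finishes at hour 16.
After unit testing (finishes hour 16, plus 1-hour gap → hour 17), staging deploy can start at hour 17 and finishes at hour 25.
Smoke testing cannot start until staging deploy (finishes hour 25, plus 3-hour gap → hour 28); unit testing (finishes hour 16); the build (finishes hour 9). The controlling bound is hour 28, so smoke testing finishes at 28 + 5 = hour 33.

Working backward from the deadline:
Canary rollout has no dependents, so it just needs to finish by hour 48. Starting by 48 − 7 = hour 41 achieves that.
Smoke testing has to be done before canary rollout (must start by hour 41, minus 1-hour gap → hour 40). That means finishing by hour 40, i.e. starting by 40 − 5 = hour 35.
So smoke testing can start as early as hour 28 and as late as hour 35, giving 35 − 28 = 7 hours of slack.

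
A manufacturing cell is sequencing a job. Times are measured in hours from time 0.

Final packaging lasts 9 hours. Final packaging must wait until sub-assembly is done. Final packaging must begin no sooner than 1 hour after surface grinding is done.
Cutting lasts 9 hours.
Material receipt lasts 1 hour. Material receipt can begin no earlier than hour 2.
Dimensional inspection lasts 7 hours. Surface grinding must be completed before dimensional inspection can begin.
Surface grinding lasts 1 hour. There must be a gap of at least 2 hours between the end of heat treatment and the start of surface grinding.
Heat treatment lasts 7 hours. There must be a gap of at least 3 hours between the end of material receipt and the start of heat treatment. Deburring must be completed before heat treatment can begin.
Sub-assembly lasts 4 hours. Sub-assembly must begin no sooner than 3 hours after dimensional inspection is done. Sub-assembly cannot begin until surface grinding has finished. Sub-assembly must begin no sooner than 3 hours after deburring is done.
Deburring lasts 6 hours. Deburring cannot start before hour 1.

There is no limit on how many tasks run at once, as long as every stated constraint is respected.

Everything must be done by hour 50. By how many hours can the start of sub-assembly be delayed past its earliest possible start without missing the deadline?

10

After its own release at hour 1, deburring can start at hour 1 and finishes at hour 7.
Material receipt cannot begin until its own release at hour 2. It runs from hour 2 to 2 + 1 = hour 3.
For heat treatment: material receipt (finishes hour 3, plus 3-hour gap → hour 6); deburring (finishes hour 7). Taking the maximum gives a start of hour 7, and it finishes at 7 + 7 = hour 14.
Surface grinding waits on heat treatment (finishes hour 14, plus 2-hour gap → hour 16), so it starts at hour 16 and finishes at 16 + 1 = hour 17.
Dimensional inspection waits on surface grinding (finishes hour 17), so it starts at hour 17 and finishes at 17 + 7 = hour 24.
For sub-assembly: dimensional inspection (finishes hour 24, plus 3-hour gap → hour 27); surface grinding (finishes hour 17); deburring (finishes hour 7, plus 3-hour gap → hour 10). Taking the maximum gives a start of hour 27, and it finishes at 27 + 4 = hour 31.

Working backward from the deadline:
Final packaging has no dependents, so it just needs to finish by hour 50. Starting by 50 − 9 = hour 41 achieves that.
Sub-assembly must finish before final packaging (must start by hour 41). With a 4-hour duration, sub-assembly must start by 41 − 4 = hour 37.
So sub-assembly can start as early as hour 27 and as late as hour 37, giving 37 − 27 = 10 hours of slack.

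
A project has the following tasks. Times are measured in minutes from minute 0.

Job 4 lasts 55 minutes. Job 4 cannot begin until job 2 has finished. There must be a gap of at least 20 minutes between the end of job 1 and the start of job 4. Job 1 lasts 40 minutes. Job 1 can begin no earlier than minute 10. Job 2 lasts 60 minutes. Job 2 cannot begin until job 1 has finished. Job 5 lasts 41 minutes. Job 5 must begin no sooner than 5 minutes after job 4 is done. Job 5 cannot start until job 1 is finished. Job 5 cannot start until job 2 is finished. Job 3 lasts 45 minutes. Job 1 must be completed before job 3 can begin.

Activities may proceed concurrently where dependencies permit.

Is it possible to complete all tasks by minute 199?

No

Job 1 waits on its own release at minute 10, so it starts at minute 10 and finishes at 10 + 40 = minute 50.
Job 3 waits on job 1 (finishes minute 50), so it starts at minute 50 and finishes at 50 + 45 = minute 95.
Job 2 cannot begin until job 1 (finishes minute 50). It runs from minute 50 to 50 + 60 = minute 110.
Job 4 has to wait for job 2 (finishes minute 110); job 1 (finishes minute 50, plus 20-minute gap → minute 70). The latest of these is minute 110, so job 4 runs minute 110 to 110 + 55 = minute 165.
Job 5 needs all of job 4 (finishes minute 165, plus 5-minute gap → minute 170); job 1 (finishes minute 50); job 2 (finishes minute 110). That puts its earliest start at minute 170; it finishes at 170 + 41 = minute 211.
The earliest everything can be done is minute 211, which is after the deadline of 199, so it is not possible.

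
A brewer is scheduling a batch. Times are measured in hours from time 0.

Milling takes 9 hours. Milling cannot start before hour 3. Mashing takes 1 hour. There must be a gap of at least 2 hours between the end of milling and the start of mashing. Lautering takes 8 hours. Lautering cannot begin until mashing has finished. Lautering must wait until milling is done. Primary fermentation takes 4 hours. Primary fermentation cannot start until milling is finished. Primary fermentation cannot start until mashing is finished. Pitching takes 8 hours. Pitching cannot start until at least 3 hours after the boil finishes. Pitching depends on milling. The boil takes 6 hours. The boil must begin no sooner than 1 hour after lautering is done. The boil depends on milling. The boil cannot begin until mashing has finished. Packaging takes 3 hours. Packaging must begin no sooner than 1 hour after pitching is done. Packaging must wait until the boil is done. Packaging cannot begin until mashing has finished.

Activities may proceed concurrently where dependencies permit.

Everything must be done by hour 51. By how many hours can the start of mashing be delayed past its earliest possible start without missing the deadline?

After its own release at hour 3, milling can start at hour 3 and finishes at hour 12.
Mashing cannot begin until milling (finishes hour 12, plus 2-hour gap → hour 14). It runs from hour 14 to 14 + 1 = hour 15.

Working backward from the deadline:
Packaging has no dependents, so it just needs to finish by hour 51. Starting by 51 − 3 = hour 48 achieves that.
Pitching must finish before packaging (must start by hour 48, minus 1-hour gap → hour 47). With an 8-hour duration, pitching must start by 47 − 8 = hour 39.
The boil has several dependents: pitching (must start by hour 39, minus 3-hour gap → hour 36); packaging (must start by hour 48). The earliest of those limits is hour 36, so the boil must start by 36 − 6 = hour 30.
Lautering must finish before the boil (must start by hour 30, minus 1-hour gap → hour 29). With an 8-hour duration, lautering must start by 29 − 8 = hour 21.
Primary fermentation has no dependents, so it just needs to finish by hour 51. Starting by 51 − 4 = hour 47 achieves that.
Mashing must finish in time for lautering (must start by hour 21); the boil (must start by hour 30); primary fermentation (must start by hour 47); packaging (must start by hour 48). The tightest is hour 21, so mashing must start by 21 − 1 = hour 20.
So mashing can start as early as hour 14 and as late as hour 20, giving 20 − 14 = 6 hours of slack.

6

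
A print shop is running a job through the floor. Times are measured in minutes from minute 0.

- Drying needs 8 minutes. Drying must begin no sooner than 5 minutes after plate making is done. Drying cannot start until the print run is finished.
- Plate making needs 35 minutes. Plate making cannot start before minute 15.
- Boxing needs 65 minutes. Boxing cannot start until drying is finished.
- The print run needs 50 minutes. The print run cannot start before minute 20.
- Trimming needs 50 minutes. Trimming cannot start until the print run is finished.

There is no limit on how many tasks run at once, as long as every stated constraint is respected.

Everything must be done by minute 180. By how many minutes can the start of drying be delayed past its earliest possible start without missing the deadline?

37

The print run waits on its own release at minute 20, so it starts at minute 20 and finishes at 20 + 50 = minute 70.
After its own release at minute 15, plate making can start at minute 15 and finishes at minute 50.
Drying cannot start until plate making (finishes minute 50, plus 5-minute gap → minute 55); the print run (finishes minute 70). The controlling bound is minute 70, so drying finishes at 70 + 8 = minute 78.

Working backward from the deadline:
Boxing has no dependents, so it just needs to finish by minute 180. Starting by 180 − 65 = minute 115 achieves that.
Since boxing (must start by minute 115) depends on it, drying must finish by minute 115. Backing off its 8-minute duration gives a latest start of minute 107.
So drying can start as early as minute 70 and as late as minute 107, giving 107 − 70 = 37 minutes of slack.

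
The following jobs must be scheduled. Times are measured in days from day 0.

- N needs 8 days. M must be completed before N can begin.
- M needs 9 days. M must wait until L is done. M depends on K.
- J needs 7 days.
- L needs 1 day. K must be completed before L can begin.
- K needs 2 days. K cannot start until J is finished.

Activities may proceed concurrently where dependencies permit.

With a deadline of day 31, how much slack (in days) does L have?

4

J has no prerequisites, so it starts at day 0 and finishes at day 7.
K waits on J (finishes day 7), so it starts at day 7 and finishes at 7 + 2 = day 9.
L cannot begin until K (finishes day 9). It runs from day 9 to 9 + 1 = day 10.

Working backward from the deadline:
To finish by day 31, N (duration 8) must start no later than day 23.
M must finish before N (must start by day 23). With a 9-day duration, M must start by 23 − 9 = day 14.
L feeds into M (must start by day 14); so L must finish by day 14 and therefore start by day 13.
So L can start as early as day 9 and as late as day 13, giving 13 − 9 = 4 days of slack.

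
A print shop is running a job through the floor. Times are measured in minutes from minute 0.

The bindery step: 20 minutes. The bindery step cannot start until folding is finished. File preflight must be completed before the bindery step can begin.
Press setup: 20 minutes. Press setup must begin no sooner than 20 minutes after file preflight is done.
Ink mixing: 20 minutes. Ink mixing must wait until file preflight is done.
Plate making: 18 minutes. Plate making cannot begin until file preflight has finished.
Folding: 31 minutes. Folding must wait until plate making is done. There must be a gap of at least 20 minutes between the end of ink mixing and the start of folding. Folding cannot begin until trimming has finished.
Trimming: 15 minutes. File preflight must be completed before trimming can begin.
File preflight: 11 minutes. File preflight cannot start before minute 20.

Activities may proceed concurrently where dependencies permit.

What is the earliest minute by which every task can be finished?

122

File preflight waits on its own release at minute 20, so it starts at minute 20 and finishes at 20 + 11 = minute 31.
After file preflight (finishes minute 31), trimming can start at minute 31 and finishes at minute 46.
After file preflight (finishes minute 31, plus 20-minute gap → minute 51), press setup can start at minute 51 and finishes at minute 71.
After file preflight (finishes minute 31), ink mixing can start at minute 31 and finishes at minute 51.
Plate making waits on file preflight (finishes minute 31), so it starts at minute 31 and finishes at 31 + 18 = minute 49.
Folding needs all of plate making (finishes minute 49); ink mixing (finishes minute 51, plus 20-minute gap → minute 71); trimming (finishes minute 46). That puts its earliest start at minute 71; it finishes at 71 + 31 = minute 102.
For the bindery step: folding (finishes minute 102); file preflight (finishes minute 31). Taking the maximum gives a start of minute 102, and it finishes at 102 + 20 = minute 122.
All tasks are finished once the last one completes. Finish times: File preflight at 31, Plate making at 49, Ink mixing at 51, Press setup at 71, Trimming at 46, Folding at 102, The bindery step at 122. The latest is minute 122.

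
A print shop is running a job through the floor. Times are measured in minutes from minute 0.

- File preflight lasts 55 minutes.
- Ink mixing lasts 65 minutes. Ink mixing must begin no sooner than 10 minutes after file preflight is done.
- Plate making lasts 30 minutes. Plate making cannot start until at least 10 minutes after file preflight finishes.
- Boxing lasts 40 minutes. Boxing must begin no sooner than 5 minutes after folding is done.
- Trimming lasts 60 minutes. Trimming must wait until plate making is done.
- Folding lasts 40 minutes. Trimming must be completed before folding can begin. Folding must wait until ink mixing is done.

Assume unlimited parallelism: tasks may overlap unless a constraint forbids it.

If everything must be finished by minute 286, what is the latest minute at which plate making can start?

To finish by minute 286, boxing (duration 40) must start no later than minute 246.
Since boxing (must start by minute 246, minus 5-minute gap → minute 241) depends on it, folding must finish by minute 241. Backing off its 40-minute duration gives a latest start of minute 201.
Since folding (must start by minute 201) depends on it, trimming must finish by minute 201. Backing off its 60-minute duration gives a latest start of minute 141.
Plate making must finish before trimming (must start by minute 141). With a 30-minute duration, plate making must start by 141 − 30 = minute 111.

111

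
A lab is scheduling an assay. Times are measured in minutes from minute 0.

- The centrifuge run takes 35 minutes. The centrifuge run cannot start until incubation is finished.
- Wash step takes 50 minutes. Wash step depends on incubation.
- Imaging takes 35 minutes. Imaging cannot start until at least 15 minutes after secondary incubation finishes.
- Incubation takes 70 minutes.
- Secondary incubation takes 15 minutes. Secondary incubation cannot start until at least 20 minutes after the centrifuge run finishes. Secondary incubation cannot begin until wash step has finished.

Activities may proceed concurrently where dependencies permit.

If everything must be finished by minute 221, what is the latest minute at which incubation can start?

Imaging must finish by minute 221; it takes 35 minutes, so it must start by 221 − 35 = minute 186.
Secondary incubation feeds into imaging (must start by minute 186, minus 15-minute gap → minute 171); so secondary incubation must finish by minute 171 and therefore start by minute 156.
Since secondary incubation (must start by minute 156, minus 20-minute gap → minute 136) depends on it, the centrifuge run must finish by minute 136. Backing off its 35-minute duration gives a latest start of minute 101.
Wash step feeds into secondary incubation (must start by minute 156); so wash step must finish by minute 156 and therefore start by minute 106.
Incubation feeds the centrifuge run (must start by minute 101); wash step (must start by minute 106). Taking the minimum, incubation must finish by minute 101 and start by 101 − 70 = minute 31.

31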